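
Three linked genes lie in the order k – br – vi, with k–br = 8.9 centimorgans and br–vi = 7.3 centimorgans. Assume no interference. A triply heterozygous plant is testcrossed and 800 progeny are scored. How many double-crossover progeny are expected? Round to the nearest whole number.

Map distances give recombination frequencies of 0.089 and 0.073 for the two intervals.
With no interference, expected double-crossover frequency = 0.089 × 0.073 = 0.00650.
Expected number = 0.00650 × 800 = 5.20 ≈ 5.

5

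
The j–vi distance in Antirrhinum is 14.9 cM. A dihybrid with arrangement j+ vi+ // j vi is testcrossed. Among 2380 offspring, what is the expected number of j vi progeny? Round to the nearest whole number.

A map distance of 14.9 cM corresponds to a recombination frequency of 0.149.
The F1 is j+ vi+ / j vi, so j vi is a parental gamete class with expected frequency (1 − r)/2 = 0.851/2 = 0.4255.
Expected number = 0.4255 × 2380 = 1012.69 ≈ 1013.

1013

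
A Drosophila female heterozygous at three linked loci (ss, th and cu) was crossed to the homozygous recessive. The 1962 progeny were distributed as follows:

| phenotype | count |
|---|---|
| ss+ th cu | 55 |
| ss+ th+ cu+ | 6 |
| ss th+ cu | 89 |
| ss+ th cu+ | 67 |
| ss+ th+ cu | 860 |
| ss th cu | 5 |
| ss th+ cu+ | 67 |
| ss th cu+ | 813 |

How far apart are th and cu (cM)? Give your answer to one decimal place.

6.8 cM

The two most frequent reciprocal classes, ss th cu+ and ss+ th+ cu, are the parental types, so the F1 was ss th cu+ / ss+ th+ cu.
The two rarest classes, ss th cu and ss+ th+ cu+, are the double crossovers. Comparing them with the parentals, only the cu allele has switched, so cu is the middle locus and the order is th – cu – ss.
Crossovers in the th–cu interval produce the single-crossover classes ss th+ cu+ and ss+ th cu (67 + 55 = 122) plus the double crossovers (11).
RF(th–cu) = (122 + 11) / 1962 = 133/1962 = 0.0678 → 6.8 cM.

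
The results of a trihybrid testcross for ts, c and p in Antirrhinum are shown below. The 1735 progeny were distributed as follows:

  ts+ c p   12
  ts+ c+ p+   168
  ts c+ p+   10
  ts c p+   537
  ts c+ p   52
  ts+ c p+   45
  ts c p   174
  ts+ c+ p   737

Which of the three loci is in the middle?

The two most frequent reciprocal classes, ts+ c+ p and ts c p+, are the parental types, so the F1 was ts+ c+ p / ts c p+.
The two rarest classes, ts+ c p and ts c+ p+, are the double crossovers. Comparing them with the parentals, only the c allele has switched, so c is the middle locus and the order is p – c – ts.

c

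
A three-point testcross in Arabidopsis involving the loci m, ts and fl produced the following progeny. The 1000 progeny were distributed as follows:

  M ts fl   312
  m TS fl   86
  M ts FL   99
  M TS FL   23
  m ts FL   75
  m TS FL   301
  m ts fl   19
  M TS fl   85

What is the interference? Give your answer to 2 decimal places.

The two most frequent reciprocal classes, M ts fl and m TS FL, are the parental types, so the F1 was M ts fl / m TS FL.
The two rarest classes, m ts fl and M TS FL, are the double crossovers. Comparing them with the parentals, only the m allele has switched, so m is the middle locus and the order is fl – m – ts.
fl–m: (185 + 42)/1000 = 0.2270; m–ts: (160 + 42)/1000 = 0.2020.
Expected DCO frequency = 0.2270 × 0.2020 ≈ 0.04585; observed = 42/1000 ≈ 0.04200.
Coefficient of coincidence = 0.04200/0.04585 ≈ 0.92; interference = 1 − 0.92 = 0.08.

0.08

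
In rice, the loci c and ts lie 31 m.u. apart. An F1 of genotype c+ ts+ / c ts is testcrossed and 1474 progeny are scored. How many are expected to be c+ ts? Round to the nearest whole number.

A map distance of 31 m.u. corresponds to a recombination frequency of 0.310.
The F1 is c+ ts+ / c ts, so c+ ts is a recombinant gamete class with expected frequency r/2 = 0.310/2 = 0.1550.
Expected number = 0.1550 × 1474 = 228.47 ≈ 228.

228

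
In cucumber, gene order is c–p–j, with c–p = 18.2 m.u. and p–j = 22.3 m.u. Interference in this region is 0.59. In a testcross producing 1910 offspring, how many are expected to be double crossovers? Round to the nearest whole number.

32

Map distances give recombination frequencies of 0.182 and 0.223 for the two intervals.
With interference 0.59 (so coincidence = 0.41), expected double-crossover frequency = 0.182 × 0.223 × 0.41 = 0.01664.
Expected number = 0.01664 × 1910 = 31.78 ≈ 32.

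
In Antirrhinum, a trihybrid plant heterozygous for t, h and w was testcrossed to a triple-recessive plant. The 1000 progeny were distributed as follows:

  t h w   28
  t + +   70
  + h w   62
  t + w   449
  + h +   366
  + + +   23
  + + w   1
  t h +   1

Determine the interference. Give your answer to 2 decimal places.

0.72

The two most frequent reciprocal classes, + h + and t + w, are the parental types, so the F1 was + h + / t + w.
The two rarest classes, t h + and + + w, are the double crossovers. Comparing them with the parentals, only the t allele has switched, so t is the middle locus and the order is h – t – w.
h–t: (51 + 2)/1000 = 0.0530; t–w: (132 + 2)/1000 = 0.1340.
Expected DCO frequency = 0.0530 × 0.1340 ≈ 0.00710; observed = 2/1000 ≈ 0.00200.
Coefficient of coincidence = 0.00200/0.00710 ≈ 0.28; interference = 1 − 0.28 = 0.72.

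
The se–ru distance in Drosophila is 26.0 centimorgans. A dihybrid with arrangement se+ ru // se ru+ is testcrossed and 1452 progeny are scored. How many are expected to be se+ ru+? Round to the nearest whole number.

A map distance of 26.0 centimorgans corresponds to a recombination frequency of 0.260.
The F1 is se+ ru / se ru+, so se+ ru+ is a recombinant gamete class with expected frequency r/2 = 0.260/2 = 0.1300.
Expected number = 0.1300 × 1452 = 188.76 ≈ 189.

189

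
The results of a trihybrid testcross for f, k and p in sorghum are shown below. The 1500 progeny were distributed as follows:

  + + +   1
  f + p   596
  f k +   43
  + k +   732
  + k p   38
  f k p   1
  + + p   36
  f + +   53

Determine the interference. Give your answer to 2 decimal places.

The two most frequent reciprocal classes, + k + and f + p, are the parental types, so the F1 was + k + / f + p.
The two rarest classes, + + + and f k p, are the double crossovers. Comparing them with the parentals, only the k allele has switched, so k is the middle locus and the order is p – k – f.
p–k: (91 + 2)/1500 = 0.0620; k–f: (79 + 2)/1500 = 0.0540.
Expected DCO frequency = 0.0620 × 0.0540 ≈ 0.00335; observed = 2/1500 ≈ 0.00133.
Coefficient of coincidence = 0.00133/0.00335 ≈ 0.40; interference = 1 − 0.40 = 0.60.

0.60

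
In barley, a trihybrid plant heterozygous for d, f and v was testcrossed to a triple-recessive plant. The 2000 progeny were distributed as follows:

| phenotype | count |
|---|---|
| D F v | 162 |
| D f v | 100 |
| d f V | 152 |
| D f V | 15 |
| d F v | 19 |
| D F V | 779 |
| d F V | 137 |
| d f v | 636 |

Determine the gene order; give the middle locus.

The two most frequent reciprocal classes, D F V and d f v, are the parental types, so the F1 was D F V / d f v.
The two rarest classes, D f V and d F v, are the double crossovers. Comparing them with the parentals, only the f allele has switched, so f is the middle locus and the order is v – f – d.

f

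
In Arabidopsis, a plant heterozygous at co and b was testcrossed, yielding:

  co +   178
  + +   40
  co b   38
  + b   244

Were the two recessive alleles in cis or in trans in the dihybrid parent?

trans

The two most frequent classes are + b (244) and co + (178); these are the parental (non-recombinant) types.
So the F1 carried + b on one chromosome and co + on the other — the recessive alleles are on opposite chromosomes (trans / repulsion).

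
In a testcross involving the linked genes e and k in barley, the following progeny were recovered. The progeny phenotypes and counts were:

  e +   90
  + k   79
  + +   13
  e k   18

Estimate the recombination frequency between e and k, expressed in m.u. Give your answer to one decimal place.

15.5 m.u.

The two most frequent classes, + k (79) and e + (90), are the parental types, so the F1 was + k / e +.
The recombinant classes are + + and e k: 13 + 18 = 31.
Recombination frequency = 31/200 = 0.1550 ≈ 15.5%, i.e. 15.5 m.u.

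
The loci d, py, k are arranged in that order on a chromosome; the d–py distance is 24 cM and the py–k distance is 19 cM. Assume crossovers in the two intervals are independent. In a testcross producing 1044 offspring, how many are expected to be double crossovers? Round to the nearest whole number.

Map distances give recombination frequencies of 0.240 and 0.190 for the two intervals.
With no interference, expected double-crossover frequency = 0.240 × 0.190 = 0.04560.
Expected number = 0.04560 × 1044 = 47.61 ≈ 48.

48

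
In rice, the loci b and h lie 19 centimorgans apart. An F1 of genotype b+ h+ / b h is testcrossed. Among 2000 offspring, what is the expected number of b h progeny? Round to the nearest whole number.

810

A map distance of 19 centimorgans corresponds to a recombination frequency of 0.190.
The F1 is b+ h+ / b h, so b h is a parental gamete class with expected frequency (1 − r)/2 = 0.810/2 = 0.4050.
Expected number = 0.4050 × 2000 = 810.00 ≈ 810.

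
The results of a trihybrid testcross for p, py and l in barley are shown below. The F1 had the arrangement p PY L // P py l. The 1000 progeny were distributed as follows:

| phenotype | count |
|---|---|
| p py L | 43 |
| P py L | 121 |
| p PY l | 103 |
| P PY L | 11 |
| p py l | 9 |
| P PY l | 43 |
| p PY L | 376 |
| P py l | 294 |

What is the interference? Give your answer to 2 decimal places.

The two rarest classes, P PY L and p py l, are the double crossovers. Comparing them with the parentals, only the p allele has switched, so p is the middle locus and the order is l – p – py.
l–p: (224 + 20)/1000 = 0.2440; p–py: (86 + 20)/1000 = 0.1060.
Expected DCO frequency = 0.2440 × 0.1060 ≈ 0.02586; observed = 20/1000 ≈ 0.02000.
Coefficient of coincidence = 0.02000/0.02586 ≈ 0.77; interference = 1 − 0.77 = 0.23.

0.23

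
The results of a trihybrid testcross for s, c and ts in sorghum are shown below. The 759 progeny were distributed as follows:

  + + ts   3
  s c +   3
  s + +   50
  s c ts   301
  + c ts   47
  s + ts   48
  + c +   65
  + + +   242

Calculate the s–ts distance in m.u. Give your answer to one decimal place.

The two most frequent reciprocal classes, + + + and s c ts, are the parental types, so the F1 was + + + / s c ts.
The two rarest classes, + + ts and s c +, are the double crossovers. Comparing them with the parentals, only the ts allele has switched, so ts is the middle locus and the order is c – ts – s.
Crossovers in the ts–s interval produce the single-crossover classes s + + and + c ts (50 + 47 = 97) plus the double crossovers (6).
RF(ts–s) = (97 + 6) / 759 = 103/759 = 0.1357 → 13.6 m.u.

13.6 m.u.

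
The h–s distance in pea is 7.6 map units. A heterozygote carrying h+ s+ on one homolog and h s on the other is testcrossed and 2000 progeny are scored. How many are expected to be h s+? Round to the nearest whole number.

76

A map distance of 7.6 map units corresponds to a recombination frequency of 0.076.
The F1 is h+ s+ / h s, so h s+ is a recombinant gamete class with expected frequency r/2 = 0.076/2 = 0.0380.
Expected number = 0.0380 × 2000 = 76.00 ≈ 76.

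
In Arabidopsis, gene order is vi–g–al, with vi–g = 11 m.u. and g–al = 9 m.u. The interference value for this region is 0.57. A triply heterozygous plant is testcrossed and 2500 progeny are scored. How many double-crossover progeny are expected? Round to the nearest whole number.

11

Map distances give recombination frequencies of 0.110 and 0.090 for the two intervals.
With interference 0.57 (so coincidence = 0.43), expected double-crossover frequency = 0.110 × 0.090 × 0.43 = 0.00426.
Expected number = 0.00426 × 2500 = 10.64 ≈ 11.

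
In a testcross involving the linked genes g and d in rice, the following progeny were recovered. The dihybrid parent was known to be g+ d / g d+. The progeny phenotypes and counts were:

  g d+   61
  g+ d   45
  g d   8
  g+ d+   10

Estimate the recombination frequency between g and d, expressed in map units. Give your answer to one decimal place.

14.5 map units

The recombinant classes are g+ d+ and g d: 10 + 8 = 18.
Recombination frequency = 18/124 = 0.1452 ≈ 14.5%, i.e. 14.5 map units.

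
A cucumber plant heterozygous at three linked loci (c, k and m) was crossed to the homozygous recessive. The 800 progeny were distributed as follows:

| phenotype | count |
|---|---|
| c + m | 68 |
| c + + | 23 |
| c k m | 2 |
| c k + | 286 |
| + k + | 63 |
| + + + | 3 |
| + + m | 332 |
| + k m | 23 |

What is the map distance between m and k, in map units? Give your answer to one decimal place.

The two most frequent reciprocal classes, + + m and c k +, are the parental types, so the F1 was + + m / c k +.
The two rarest classes, + + + and c k m, are the double crossovers. Comparing them with the parentals, only the m allele has switched, so m is the middle locus and the order is k – m – c.
Crossovers in the k–m interval produce the single-crossover classes + k m and c + + (23 + 23 = 46) plus the double crossovers (5).
RF(k–m) = (46 + 5) / 800 = 51/800 = 0.0638 → 6.4 map units.

6.4 map units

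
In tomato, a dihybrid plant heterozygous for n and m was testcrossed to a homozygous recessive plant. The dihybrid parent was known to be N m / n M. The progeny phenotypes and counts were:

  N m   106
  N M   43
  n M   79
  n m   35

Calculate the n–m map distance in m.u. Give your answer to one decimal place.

29.7 m.u.

The recombinant classes are N M and n m: 43 + 35 = 78.
Recombination frequency = 78/263 = 0.2966 ≈ 29.7%, i.e. 29.7 m.u.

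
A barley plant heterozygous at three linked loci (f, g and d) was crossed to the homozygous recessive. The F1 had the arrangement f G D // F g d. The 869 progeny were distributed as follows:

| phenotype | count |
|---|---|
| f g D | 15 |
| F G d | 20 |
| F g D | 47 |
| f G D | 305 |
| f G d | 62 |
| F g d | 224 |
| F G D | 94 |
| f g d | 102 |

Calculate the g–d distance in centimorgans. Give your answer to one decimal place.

16.6 centimorgans

The two rarest classes, f g D and F G d, are the double crossovers. Comparing them with the parentals, only the g allele has switched, so g is the middle locus and the order is d – g – f.
Crossovers in the d–g interval produce the single-crossover classes f G d and F g D (62 + 47 = 109) plus the double crossovers (35).
RF(d–g) = (109 + 35) / 869 = 144/869 = 0.1657 → 16.6 centimorgans.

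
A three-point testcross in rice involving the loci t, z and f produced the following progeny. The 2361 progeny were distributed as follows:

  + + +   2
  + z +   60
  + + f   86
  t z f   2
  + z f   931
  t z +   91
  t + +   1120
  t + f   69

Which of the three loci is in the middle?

t

The two most frequent reciprocal classes, t + + and + z f, are the parental types, so the F1 was t + + / + z f.
The two rarest classes, + + + and t z f, are the double crossovers. Comparing them with the parentals, only the t allele has switched, so t is the middle locus and the order is z – t – f.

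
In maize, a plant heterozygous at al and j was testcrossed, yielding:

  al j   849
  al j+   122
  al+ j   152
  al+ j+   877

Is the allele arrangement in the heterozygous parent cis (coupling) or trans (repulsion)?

cis

The two most frequent classes are al+ j+ (877) and al j (849); these are the parental (non-recombinant) types.
So the F1 carried al+ j+ on one chromosome and al j on the other — the recessive alleles are on the same chromosome (cis / coupling).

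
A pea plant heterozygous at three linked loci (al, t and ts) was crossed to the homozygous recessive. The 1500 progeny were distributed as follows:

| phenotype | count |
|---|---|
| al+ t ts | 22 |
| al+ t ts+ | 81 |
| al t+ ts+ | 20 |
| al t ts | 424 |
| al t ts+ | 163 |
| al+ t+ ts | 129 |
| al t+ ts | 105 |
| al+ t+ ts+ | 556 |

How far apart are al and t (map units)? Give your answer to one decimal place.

15.2 map units

The two most frequent reciprocal classes, al+ t+ ts+ and al t ts, are the parental types, so the F1 was al+ t+ ts+ / al t ts.
The two rarest classes, al t+ ts+ and al+ t ts, are the double crossovers. Comparing them with the parentals, only the al allele has switched, so al is the middle locus and the order is ts – al – t.
Crossovers in the al–t interval produce the single-crossover classes al+ t ts+ and al t+ ts (81 + 105 = 186) plus the double crossovers (42).
RF(al–t) = (186 + 42) / 1500 = 228/1500 = 0.1520 → 15.2 map units.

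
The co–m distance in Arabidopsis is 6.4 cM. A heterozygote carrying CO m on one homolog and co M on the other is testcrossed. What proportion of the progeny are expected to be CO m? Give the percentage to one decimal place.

46.8%

A map distance of 6.4 cM corresponds to a recombination frequency of 0.064.
The F1 is CO m / co M, so CO m is a parental gamete class with expected frequency (1 − r)/2 = 0.936/2 = 0.4680.
That is 0.4680 = 46.8% of the progeny.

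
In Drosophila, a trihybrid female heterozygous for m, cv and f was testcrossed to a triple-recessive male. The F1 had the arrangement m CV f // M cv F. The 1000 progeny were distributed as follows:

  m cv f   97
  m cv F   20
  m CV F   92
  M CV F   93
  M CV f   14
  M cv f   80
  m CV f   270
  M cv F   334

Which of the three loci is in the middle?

m

The two rarest classes, M CV f and m cv F, are the double crossovers. Comparing them with the parentals, only the m allele has switched, so m is the middle locus and the order is f – m – cv.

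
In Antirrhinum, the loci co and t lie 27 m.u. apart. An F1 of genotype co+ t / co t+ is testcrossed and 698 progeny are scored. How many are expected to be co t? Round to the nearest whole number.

A map distance of 27 m.u. corresponds to a recombination frequency of 0.270.
The F1 is co+ t / co t+, so co t is a recombinant gamete class with expected frequency r/2 = 0.270/2 = 0.1350.
Expected number = 0.1350 × 698 = 94.23 ≈ 94.

94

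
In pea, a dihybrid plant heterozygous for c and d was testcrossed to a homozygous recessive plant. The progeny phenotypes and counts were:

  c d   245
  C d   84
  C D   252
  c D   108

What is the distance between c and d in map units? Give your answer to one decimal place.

27.9 map units

The two most frequent classes, C D (252) and c d (245), are the parental types, so the F1 was C D / c d.
The recombinant classes are C d and c D: 84 + 108 = 192.
Recombination frequency = 192/689 = 0.2787 ≈ 27.9%, i.e. 27.9 map units.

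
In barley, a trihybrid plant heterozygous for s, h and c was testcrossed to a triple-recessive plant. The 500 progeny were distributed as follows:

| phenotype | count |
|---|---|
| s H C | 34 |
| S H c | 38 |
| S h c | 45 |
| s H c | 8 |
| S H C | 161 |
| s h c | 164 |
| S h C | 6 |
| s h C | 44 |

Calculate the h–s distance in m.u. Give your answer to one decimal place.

The two most frequent reciprocal classes, s h c and S H C, are the parental types, so the F1 was s h c / S H C.
The two rarest classes, s H c and S h C, are the double crossovers. Comparing them with the parentals, only the h allele has switched, so h is the middle locus and the order is s – h – c.
Crossovers in the s–h interval produce the single-crossover classes S h c and s H C (45 + 34 = 79) plus the double crossovers (14).
RF(s–h) = (79 + 14) / 500 = 93/500 = 0.1860 → 18.6 m.u.

18.6 m.u.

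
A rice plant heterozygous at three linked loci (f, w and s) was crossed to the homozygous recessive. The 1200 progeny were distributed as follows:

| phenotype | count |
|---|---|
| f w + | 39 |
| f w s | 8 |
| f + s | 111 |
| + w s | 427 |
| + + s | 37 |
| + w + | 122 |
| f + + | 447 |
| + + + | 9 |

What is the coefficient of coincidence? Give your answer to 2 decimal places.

0.88

The two most frequent reciprocal classes, + w s and f + +, are the parental types, so the F1 was + w s / f + +.
The two rarest classes, f w s and + + +, are the double crossovers. Comparing them with the parentals, only the f allele has switched, so f is the middle locus and the order is w – f – s.
w–f: (76 + 17)/1200 = 0.0775; f–s: (233 + 17)/1200 = 0.2083.
Expected DCO frequency = 0.0775 × 0.2083 ≈ 0.01614; observed = 17/1200 ≈ 0.01417.
Coefficient of coincidence = 0.01417/0.01614 ≈ 0.88.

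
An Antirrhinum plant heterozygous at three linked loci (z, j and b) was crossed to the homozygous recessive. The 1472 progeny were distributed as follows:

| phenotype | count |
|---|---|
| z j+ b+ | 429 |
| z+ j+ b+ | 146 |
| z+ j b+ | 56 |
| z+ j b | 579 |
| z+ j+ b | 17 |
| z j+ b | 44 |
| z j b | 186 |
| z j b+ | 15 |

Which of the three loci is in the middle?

The two most frequent reciprocal classes, z j+ b+ and z+ j b, are the parental types, so the F1 was z j+ b+ / z+ j b.
The two rarest classes, z j b+ and z+ j+ b, are the double crossovers. Comparing them with the parentals, only the j allele has switched, so j is the middle locus and the order is z – j – b.

j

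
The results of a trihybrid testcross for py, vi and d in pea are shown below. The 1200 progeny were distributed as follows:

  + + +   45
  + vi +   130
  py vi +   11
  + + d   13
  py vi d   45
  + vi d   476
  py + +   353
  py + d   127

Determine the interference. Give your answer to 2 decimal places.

0.10

The two most frequent reciprocal classes, py + + and + vi d, are the parental types, so the F1 was py + + / + vi d.
The two rarest classes, py vi + and + + d, are the double crossovers. Comparing them with the parentals, only the vi allele has switched, so vi is the middle locus and the order is py – vi – d.
py–vi: (90 + 24)/1200 = 0.0950; vi–d: (257 + 24)/1200 = 0.2342.
Expected DCO frequency = 0.0950 × 0.2342 ≈ 0.02225; observed = 24/1200 ≈ 0.02000.
Coefficient of coincidence = 0.02000/0.02225 ≈ 0.90; interference = 1 − 0.90 = 0.10.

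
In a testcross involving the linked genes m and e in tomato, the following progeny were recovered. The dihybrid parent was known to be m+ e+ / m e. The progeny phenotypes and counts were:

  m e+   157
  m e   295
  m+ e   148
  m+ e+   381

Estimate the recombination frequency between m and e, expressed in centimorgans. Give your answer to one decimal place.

31.1 centimorgans

The recombinant classes are m+ e and m e+: 148 + 157 = 305.
Recombination frequency = 305/981 = 0.3109 ≈ 31.1%, i.e. 31.1 centimorgans.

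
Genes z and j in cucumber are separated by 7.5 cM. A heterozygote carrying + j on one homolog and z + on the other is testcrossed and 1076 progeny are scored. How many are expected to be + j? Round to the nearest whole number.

A map distance of 7.5 cM corresponds to a recombination frequency of 0.075.
The F1 is + j / z +, so + j is a parental gamete class with expected frequency (1 − r)/2 = 0.925/2 = 0.4625.
Expected number = 0.4625 × 1076 = 497.65 ≈ 498.

498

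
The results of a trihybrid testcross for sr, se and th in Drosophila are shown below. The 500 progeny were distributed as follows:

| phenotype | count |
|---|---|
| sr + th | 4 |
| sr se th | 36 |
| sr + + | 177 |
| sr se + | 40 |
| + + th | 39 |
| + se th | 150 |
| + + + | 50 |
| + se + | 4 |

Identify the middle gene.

The two most frequent reciprocal classes, sr + + and + se th, are the parental types, so the F1 was sr + + / + se th.
The two rarest classes, sr + th and + se +, are the double crossovers. Comparing them with the parentals, only the th allele has switched, so th is the middle locus and the order is sr – th – se.

th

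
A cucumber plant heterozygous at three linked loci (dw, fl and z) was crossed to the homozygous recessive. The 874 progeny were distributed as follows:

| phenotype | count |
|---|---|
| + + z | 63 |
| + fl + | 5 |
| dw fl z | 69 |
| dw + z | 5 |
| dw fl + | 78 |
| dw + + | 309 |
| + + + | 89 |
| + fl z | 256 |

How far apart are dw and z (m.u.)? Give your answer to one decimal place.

19.2 m.u.

The two most frequent reciprocal classes, dw + + and + fl z, are the parental types, so the F1 was dw + + / + fl z.
The two rarest classes, dw + z and + fl +, are the double crossovers. Comparing them with the parentals, only the z allele has switched, so z is the middle locus and the order is fl – z – dw.
Crossovers in the z–dw interval produce the single-crossover classes + + + and dw fl z (89 + 69 = 158) plus the double crossovers (10).
RF(z–dw) = (158 + 10) / 874 = 168/874 = 0.1922 → 19.2 m.u.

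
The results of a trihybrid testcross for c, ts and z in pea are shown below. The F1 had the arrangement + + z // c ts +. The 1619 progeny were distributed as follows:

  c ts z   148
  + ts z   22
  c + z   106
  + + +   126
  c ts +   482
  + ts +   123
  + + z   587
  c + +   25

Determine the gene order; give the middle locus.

The two rarest classes, + ts z and c + +, are the double crossovers. Comparing them with the parentals, only the ts allele has switched, so ts is the middle locus and the order is c – ts – z.

ts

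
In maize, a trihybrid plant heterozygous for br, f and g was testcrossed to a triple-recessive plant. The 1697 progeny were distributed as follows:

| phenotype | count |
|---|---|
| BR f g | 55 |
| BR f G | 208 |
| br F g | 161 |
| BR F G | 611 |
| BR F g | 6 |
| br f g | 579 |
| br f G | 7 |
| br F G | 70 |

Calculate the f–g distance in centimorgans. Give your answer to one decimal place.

22.5 centimorgans

The two most frequent reciprocal classes, BR F G and br f g, are the parental types, so the F1 was BR F G / br f g.
The two rarest classes, BR F g and br f G, are the double crossovers. Comparing them with the parentals, only the g allele has switched, so g is the middle locus and the order is br – g – f.
Crossovers in the g–f interval produce the single-crossover classes BR f G and br F g (208 + 161 = 369) plus the double crossovers (13).
RF(g–f) = (369 + 13) / 1697 = 382/1697 = 0.2251 → 22.5 centimorgans.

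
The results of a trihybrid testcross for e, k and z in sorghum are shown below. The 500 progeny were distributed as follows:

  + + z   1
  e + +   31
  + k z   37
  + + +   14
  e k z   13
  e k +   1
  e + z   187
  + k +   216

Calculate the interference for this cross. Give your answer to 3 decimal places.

The two most frequent reciprocal classes, e + z and + k +, are the parental types, so the F1 was e + z / + k +.
The two rarest classes, + + z and e k +, are the double crossovers. Comparing them with the parentals, only the e allele has switched, so e is the middle locus and the order is k – e – z.
k–e: (27 + 2)/500 = 0.0580; e–z: (68 + 2)/500 = 0.1400.
Expected DCO frequency = 0.0580 × 0.1400 ≈ 0.00812; observed = 2/500 ≈ 0.00400.
Coefficient of coincidence = 0.00400/0.00812 ≈ 0.493; interference = 1 − 0.493 = 0.507.

0.507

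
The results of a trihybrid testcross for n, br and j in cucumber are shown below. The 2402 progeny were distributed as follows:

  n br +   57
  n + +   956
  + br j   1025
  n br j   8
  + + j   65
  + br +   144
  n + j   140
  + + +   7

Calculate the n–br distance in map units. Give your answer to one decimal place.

The two most frequent reciprocal classes, + br j and n + +, are the parental types, so the F1 was + br j / n + +.
The two rarest classes, n br j and + + +, are the double crossovers. Comparing them with the parentals, only the n allele has switched, so n is the middle locus and the order is j – n – br.
Crossovers in the n–br interval produce the single-crossover classes + + j and n br + (65 + 57 = 122) plus the double crossovers (15).
RF(n–br) = (122 + 15) / 2402 = 137/2402 = 0.0570 → 5.7 map units.

5.7 map units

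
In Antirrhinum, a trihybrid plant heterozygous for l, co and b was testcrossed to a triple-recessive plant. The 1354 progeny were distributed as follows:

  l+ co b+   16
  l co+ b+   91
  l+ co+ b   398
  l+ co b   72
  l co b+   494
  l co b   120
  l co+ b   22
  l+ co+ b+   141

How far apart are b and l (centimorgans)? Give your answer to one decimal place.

22.1 centimorgans

The two most frequent reciprocal classes, l+ co+ b and l co b+, are the parental types, so the F1 was l+ co+ b / l co b+.
The two rarest classes, l co+ b and l+ co b+, are the double crossovers. Comparing them with the parentals, only the l allele has switched, so l is the middle locus and the order is b – l – co.
Crossovers in the b–l interval produce the single-crossover classes l+ co+ b+ and l co b (141 + 120 = 261) plus the double crossovers (38).
RF(b–l) = (261 + 38) / 1354 = 299/1354 = 0.2208 → 22.1 centimorgans.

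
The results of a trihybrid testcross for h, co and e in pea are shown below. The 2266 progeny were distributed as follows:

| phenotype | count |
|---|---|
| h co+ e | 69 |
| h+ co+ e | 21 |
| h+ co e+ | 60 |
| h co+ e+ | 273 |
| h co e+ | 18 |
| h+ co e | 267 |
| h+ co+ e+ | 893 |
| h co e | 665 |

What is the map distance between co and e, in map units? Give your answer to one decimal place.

7.4 map units

The two most frequent reciprocal classes, h+ co+ e+ and h co e, are the parental types, so the F1 was h+ co+ e+ / h co e.
The two rarest classes, h+ co+ e and h co e+, are the double crossovers. Comparing them with the parentals, only the e allele has switched, so e is the middle locus and the order is h – e – co.
Crossovers in the e–co interval produce the single-crossover classes h+ co e+ and h co+ e (60 + 69 = 129) plus the double crossovers (39).
RF(e–co) = (129 + 39) / 2266 = 168/2266 = 0.0741 → 7.4 map units.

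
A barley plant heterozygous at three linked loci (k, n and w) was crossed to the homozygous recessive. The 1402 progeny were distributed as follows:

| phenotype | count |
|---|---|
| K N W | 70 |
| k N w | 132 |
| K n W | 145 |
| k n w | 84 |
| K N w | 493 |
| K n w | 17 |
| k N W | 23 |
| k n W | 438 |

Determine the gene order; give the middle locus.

The two most frequent reciprocal classes, K N w and k n W, are the parental types, so the F1 was K N w / k n W.
The two rarest classes, K n w and k N W, are the double crossovers. Comparing them with the parentals, only the n allele has switched, so n is the middle locus and the order is k – n – w.

n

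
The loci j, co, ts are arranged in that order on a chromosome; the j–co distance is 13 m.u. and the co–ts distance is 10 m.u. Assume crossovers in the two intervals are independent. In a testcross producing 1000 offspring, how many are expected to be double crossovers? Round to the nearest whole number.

13

Map distances give recombination frequencies of 0.130 and 0.100 for the two intervals.
With no interference, expected double-crossover frequency = 0.130 × 0.100 = 0.01300.
Expected number = 0.01300 × 1000 = 13.00 ≈ 13.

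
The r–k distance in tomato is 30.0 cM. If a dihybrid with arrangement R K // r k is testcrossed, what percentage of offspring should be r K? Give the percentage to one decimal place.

15.0%

A map distance of 30.0 cM corresponds to a recombination frequency of 0.300.
The F1 is R K / r k, so r K is a recombinant gamete class with expected frequency r/2 = 0.300/2 = 0.1500.
That is 0.1500 = 15.0% of the progeny.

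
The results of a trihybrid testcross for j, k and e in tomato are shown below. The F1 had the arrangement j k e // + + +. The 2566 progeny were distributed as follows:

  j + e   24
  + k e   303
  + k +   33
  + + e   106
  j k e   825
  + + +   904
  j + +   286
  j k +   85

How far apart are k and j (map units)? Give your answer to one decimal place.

25.2 map units

The two rarest classes, j + e and + k +, are the double crossovers. Comparing them with the parentals, only the k allele has switched, so k is the middle locus and the order is e – k – j.
Crossovers in the k–j interval produce the single-crossover classes + k e and j + + (303 + 286 = 589) plus the double crossovers (57).
RF(k–j) = (589 + 57) / 2566 = 646/2566 = 0.2518 → 25.2 map units.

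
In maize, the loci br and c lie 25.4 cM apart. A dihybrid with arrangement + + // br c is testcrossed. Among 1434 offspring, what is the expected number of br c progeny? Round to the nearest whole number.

535

A map distance of 25.4 cM corresponds to a recombination frequency of 0.254.
The F1 is + + / br c, so br c is a parental gamete class with expected frequency (1 − r)/2 = 0.746/2 = 0.3730.
Expected number = 0.3730 × 1434 = 534.88 ≈ 535.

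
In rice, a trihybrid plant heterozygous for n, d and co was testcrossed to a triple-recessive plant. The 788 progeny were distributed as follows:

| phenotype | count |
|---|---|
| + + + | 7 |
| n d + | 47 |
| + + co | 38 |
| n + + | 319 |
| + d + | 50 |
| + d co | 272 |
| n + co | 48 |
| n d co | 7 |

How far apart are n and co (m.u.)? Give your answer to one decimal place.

The two most frequent reciprocal classes, + d co and n + +, are the parental types, so the F1 was + d co / n + +.
The two rarest classes, n d co and + + +, are the double crossovers. Comparing them with the parentals, only the n allele has switched, so n is the middle locus and the order is co – n – d.
Crossovers in the co–n interval produce the single-crossover classes + d + and n + co (50 + 48 = 98) plus the double crossovers (14).
RF(co–n) = (98 + 14) / 788 = 112/788 = 0.1421 → 14.2 m.u.

14.2 m.u.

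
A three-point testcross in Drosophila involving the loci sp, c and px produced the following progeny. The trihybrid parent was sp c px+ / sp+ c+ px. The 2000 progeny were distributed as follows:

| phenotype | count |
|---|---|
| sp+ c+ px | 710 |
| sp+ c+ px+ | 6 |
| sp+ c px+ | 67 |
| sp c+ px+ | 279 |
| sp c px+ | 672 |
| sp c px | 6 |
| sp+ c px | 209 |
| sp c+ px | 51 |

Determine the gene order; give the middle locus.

px

The two rarest classes, sp c px and sp+ c+ px+, are the double crossovers. Comparing them with the parentals, only the px allele has switched, so px is the middle locus and the order is sp – px – c.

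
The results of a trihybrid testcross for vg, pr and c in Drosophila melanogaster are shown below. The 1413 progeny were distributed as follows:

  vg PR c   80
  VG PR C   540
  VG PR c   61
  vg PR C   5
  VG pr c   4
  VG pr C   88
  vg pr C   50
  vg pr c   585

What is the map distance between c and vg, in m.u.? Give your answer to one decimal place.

8.5 m.u.

The two most frequent reciprocal classes, VG PR C and vg pr c, are the parental types, so the F1 was VG PR C / vg pr c.
The two rarest classes, vg PR C and VG pr c, are the double crossovers. Comparing them with the parentals, only the vg allele has switched, so vg is the middle locus and the order is c – vg – pr.
Crossovers in the c–vg interval produce the single-crossover classes VG PR c and vg pr C (61 + 50 = 111) plus the double crossovers (9).
RF(c–vg) = (111 + 9) / 1413 = 120/1413 = 0.0849 → 8.5 m.u.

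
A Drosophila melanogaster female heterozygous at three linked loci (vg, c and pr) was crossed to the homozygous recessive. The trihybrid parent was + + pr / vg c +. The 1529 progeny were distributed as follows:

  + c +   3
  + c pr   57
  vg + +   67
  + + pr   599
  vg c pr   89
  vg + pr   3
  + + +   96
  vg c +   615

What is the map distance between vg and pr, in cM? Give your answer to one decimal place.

12.5 cM

The two rarest classes, vg + pr and + c +, are the double crossovers. Comparing them with the parentals, only the vg allele has switched, so vg is the middle locus and the order is pr – vg – c.
Crossovers in the pr–vg interval produce the single-crossover classes + + + and vg c pr (96 + 89 = 185) plus the double crossovers (6).
RF(pr–vg) = (185 + 6) / 1529 = 191/1529 = 0.1249 → 12.5 cM.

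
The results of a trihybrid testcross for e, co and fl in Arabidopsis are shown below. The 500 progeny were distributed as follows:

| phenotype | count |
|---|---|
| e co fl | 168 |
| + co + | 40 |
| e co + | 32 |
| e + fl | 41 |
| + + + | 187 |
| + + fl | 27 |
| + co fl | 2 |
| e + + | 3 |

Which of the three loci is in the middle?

e

The two most frequent reciprocal classes, e co fl and + + +, are the parental types, so the F1 was e co fl / + + +.
The two rarest classes, + co fl and e + +, are the double crossovers. Comparing them with the parentals, only the e allele has switched, so e is the middle locus and the order is fl – e – co.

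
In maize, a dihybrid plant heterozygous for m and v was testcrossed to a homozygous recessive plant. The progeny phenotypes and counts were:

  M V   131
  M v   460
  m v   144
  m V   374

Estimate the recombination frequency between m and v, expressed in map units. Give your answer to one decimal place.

The two most frequent classes, M v (460) and m V (374), are the parental types, so the F1 was M v / m V.
The recombinant classes are M V and m v: 131 + 144 = 275.
Recombination frequency = 275/1109 = 0.2480 ≈ 24.8%, i.e. 24.8 map units.

24.8 map units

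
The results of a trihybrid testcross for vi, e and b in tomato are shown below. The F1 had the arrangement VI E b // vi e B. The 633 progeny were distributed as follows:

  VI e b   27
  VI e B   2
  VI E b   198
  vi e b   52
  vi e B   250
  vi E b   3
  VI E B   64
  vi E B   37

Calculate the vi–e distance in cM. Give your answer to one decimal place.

10.9 cM

The two rarest classes, vi E b and VI e B, are the double crossovers. Comparing them with the parentals, only the vi allele has switched, so vi is the middle locus and the order is b – vi – e.
Crossovers in the vi–e interval produce the single-crossover classes VI e b and vi E B (27 + 37 = 64) plus the double crossovers (5).
RF(vi–e) = (64 + 5) / 633 = 69/633 = 0.1090 → 10.9 cM.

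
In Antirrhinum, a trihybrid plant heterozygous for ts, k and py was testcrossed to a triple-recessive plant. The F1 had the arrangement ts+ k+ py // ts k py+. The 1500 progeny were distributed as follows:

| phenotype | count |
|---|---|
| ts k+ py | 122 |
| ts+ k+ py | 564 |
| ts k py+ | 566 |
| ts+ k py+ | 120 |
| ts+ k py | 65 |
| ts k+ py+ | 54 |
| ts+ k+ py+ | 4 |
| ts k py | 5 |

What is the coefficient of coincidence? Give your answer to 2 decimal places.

The two rarest classes, ts+ k+ py+ and ts k py, are the double crossovers. Comparing them with the parentals, only the py allele has switched, so py is the middle locus and the order is k – py – ts.
k–py: (119 + 9)/1500 = 0.0853; py–ts: (242 + 9)/1500 = 0.1673.
Expected DCO frequency = 0.0853 × 0.1673 ≈ 0.01427; observed = 9/1500 ≈ 0.00600.
Coefficient of coincidence = 0.00600/0.01427 ≈ 0.42.

0.42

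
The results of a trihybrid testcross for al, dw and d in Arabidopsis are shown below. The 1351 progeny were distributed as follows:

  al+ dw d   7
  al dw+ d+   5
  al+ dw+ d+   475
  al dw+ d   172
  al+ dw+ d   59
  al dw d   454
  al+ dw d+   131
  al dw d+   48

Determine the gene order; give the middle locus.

al

The two most frequent reciprocal classes, al+ dw+ d+ and al dw d, are the parental types, so the F1 was al+ dw+ d+ / al dw d.
The two rarest classes, al dw+ d+ and al+ dw d, are the double crossovers. Comparing them with the parentals, only the al allele has switched, so al is the middle locus and the order is dw – al – d.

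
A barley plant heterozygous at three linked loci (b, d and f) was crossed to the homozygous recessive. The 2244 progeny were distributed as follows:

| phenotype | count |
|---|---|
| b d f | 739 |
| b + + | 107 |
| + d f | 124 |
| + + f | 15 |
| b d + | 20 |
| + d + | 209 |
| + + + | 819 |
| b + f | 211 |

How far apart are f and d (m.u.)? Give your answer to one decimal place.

The two most frequent reciprocal classes, + + + and b d f, are the parental types, so the F1 was + + + / b d f.
The two rarest classes, + + f and b d +, are the double crossovers. Comparing them with the parentals, only the f allele has switched, so f is the middle locus and the order is d – f – b.
Crossovers in the d–f interval produce the single-crossover classes + d + and b + f (209 + 211 = 420) plus the double crossovers (35).
RF(d–f) = (420 + 35) / 2244 = 455/2244 = 0.2028 → 20.3 m.u.

20.3 m.u.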